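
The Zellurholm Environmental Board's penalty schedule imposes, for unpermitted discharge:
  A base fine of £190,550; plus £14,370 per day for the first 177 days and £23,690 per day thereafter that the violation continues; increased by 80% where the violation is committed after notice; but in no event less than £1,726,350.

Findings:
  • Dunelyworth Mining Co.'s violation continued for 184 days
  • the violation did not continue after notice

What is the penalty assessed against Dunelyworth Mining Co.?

First 177 days: 177 × £14,370 = £2,543,490
Remaining days: (184 − 177) × £23,690 = £165,830
Per-day component: £2,543,490 + £165,830 = £2,709,320
Base plus per-day: £190,550 + £2,709,320 = £2,899,870
The violation did not continue after notice: no 80% increase.
Minimum £1,726,350: £2,899,870 meets the minimum, no increase.

£2,899,870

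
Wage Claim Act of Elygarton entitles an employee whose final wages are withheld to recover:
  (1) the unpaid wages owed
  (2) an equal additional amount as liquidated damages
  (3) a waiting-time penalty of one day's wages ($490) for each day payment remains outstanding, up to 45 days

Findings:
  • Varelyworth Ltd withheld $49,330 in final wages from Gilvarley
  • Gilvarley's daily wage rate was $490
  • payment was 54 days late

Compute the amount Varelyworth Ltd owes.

$120,710

Liquidated damages (equal amount): $49,330
Penalty days: min(54, 45) = 45
Waiting-time penalty: 45 × $490 = $22,050
Total award: $49,330 + $49,330 + $22,050 = $120,710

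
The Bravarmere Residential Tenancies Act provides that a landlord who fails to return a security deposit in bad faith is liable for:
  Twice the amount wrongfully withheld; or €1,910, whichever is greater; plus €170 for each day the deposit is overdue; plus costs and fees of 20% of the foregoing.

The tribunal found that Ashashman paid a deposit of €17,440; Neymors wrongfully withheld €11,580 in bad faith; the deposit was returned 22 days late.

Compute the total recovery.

€32,280

Doubled: 2 × €11,580 = €23,160
Minimum €1,910: €23,160 meets the minimum, no increase.
Late-return penalty: 22 × €170 = €3,740
Damages plus late penalty: €23,160 + €3,740 = €26,900
Costs and fees: 20% of €26,900 = €5,380
Total recovery: €26,900 + €5,380 = €32,280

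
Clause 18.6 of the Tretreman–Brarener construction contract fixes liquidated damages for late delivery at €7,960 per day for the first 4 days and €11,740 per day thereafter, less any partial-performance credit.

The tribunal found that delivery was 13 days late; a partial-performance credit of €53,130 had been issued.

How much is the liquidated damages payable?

€84,370

First 4 days: 4 × €7,960 = €31,840
Remaining days: (13 − 4) × €11,740 = €105,660
Accrued per-day damages: €31,840 + €105,660 = €137,500
Less partial-performance credit: €137,500 − €53,130 = €84,370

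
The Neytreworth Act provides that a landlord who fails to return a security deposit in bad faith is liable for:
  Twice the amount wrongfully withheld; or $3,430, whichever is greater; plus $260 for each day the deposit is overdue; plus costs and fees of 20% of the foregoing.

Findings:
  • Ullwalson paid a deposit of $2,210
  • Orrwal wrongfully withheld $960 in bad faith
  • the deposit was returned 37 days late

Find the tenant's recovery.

Doubled: 2 × $960 = $1,920
Minimum $3,430: $1,920 is below the minimum → $3,430
Late-return penalty: 37 × $260 = $9,620
Damages plus late penalty: $3,430 + $9,620 = $13,050
Costs and fees: 20% of $13,050 = $2,610
Total recovery: $13,050 + $2,610 = $15,660

$15,660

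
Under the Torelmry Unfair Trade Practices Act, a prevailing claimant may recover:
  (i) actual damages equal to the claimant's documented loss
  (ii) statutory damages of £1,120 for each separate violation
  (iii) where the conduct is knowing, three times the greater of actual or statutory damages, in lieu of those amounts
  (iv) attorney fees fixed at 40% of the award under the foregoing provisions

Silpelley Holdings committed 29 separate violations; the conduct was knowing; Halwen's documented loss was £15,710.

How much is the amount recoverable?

Statutory damages: 29 × £1,120 = £32,480
Greater of actual damages (£15,710) or statutory damages (£32,480): £32,480
Trebled: 3 × £32,480 = £97,440
Attorney fees: 40% of £97,440 = £38,976
Total recovery: £97,440 + £38,976 = £136,416

£136,416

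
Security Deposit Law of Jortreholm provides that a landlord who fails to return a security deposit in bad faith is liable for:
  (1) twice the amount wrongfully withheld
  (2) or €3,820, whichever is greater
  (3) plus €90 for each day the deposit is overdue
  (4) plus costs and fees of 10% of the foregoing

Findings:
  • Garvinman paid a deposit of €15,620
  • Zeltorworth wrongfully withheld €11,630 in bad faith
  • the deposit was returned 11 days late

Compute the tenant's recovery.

Doubled: 2 × €11,630 = €23,260
Minimum €3,820: €23,260 meets the minimum, no increase.
Late-return penalty: 11 × €90 = €990
Damages plus late penalty: €23,260 + €990 = €24,250
Costs and fees: 10% of €24,250 = €2,425
Total recovery: €24,250 + €2,425 = €26,675

€26,675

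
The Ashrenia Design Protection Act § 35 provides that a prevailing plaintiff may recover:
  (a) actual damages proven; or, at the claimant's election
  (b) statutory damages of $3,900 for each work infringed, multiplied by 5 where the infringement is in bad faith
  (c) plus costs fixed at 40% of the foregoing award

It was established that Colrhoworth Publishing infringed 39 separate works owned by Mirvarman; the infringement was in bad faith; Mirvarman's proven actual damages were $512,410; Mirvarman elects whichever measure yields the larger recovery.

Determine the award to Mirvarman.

Award: $1,064,700

Statutory damages: 39 × $3,900 = $152,100
Multiplied by 5: 5 × $152,100 = $760,500
Greater of actual damages ($512,410) or enhanced statutory damages ($760,500): $760,500
Costs: 40% of $760,500 = $304,200
Award plus costs: $760,500 + $304,200 = $1,064,700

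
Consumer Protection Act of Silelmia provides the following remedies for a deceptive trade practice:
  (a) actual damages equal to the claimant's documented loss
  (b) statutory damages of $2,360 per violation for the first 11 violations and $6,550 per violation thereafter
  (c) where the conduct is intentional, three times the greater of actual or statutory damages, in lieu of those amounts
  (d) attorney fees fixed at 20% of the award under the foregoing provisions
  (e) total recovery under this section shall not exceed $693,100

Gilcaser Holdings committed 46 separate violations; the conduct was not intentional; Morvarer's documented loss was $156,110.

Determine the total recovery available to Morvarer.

First 11 violations: 11 × $2,360 = $25,960
Remaining violations: (46 − 11) × $6,550 = $229,250
Statutory damages: $25,960 + $229,250 = $255,210
Conduct not intentional: the in-lieu enhancement does not apply.
Actual plus statutory damages: $156,110 + $255,210 = $411,320
Attorney fees: 20% of $411,320 = $82,264
Total before cap: $411,320 + $82,264 = $493,584
Cap at $693,100: $493,584 is within the cap, no reduction.

$493,584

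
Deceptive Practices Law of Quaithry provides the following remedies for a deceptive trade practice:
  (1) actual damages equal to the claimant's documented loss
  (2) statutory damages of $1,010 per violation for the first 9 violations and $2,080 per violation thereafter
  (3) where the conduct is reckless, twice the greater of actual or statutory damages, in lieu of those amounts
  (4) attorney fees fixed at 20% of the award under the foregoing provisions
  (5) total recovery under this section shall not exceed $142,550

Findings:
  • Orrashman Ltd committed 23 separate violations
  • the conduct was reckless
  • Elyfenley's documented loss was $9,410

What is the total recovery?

$91,704

First 9 violations: 9 × $1,010 = $9,090
Remaining violations: (23 − 9) × $2,080 = $29,120
Statutory damages: $9,090 + $29,120 = $38,210
Greater of actual damages ($9,410) or statutory damages ($38,210): $38,210
Doubled: 2 × $38,210 = $76,420
Attorney fees: 20% of $76,420 = $15,284
Total before cap: $76,420 + $15,284 = $91,704
Cap at $142,550: $91,704 is within the cap, no reduction.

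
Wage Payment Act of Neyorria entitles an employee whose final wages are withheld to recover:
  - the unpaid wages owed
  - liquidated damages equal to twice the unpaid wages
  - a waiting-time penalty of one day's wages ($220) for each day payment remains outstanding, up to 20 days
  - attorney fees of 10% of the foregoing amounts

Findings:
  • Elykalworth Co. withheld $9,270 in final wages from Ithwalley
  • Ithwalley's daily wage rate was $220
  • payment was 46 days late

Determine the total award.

$35,431

Doubled: 2 × $9,270 = $18,540
Penalty days: min(46, 20) = 20
Waiting-time penalty: 20 × $220 = $4,400
Subtotal: $9,270 + $18,540 + $4,400 = $32,210
Attorney fees: 10% of $32,210 = $3,221
Total award: $32,210 + $3,221 = $35,431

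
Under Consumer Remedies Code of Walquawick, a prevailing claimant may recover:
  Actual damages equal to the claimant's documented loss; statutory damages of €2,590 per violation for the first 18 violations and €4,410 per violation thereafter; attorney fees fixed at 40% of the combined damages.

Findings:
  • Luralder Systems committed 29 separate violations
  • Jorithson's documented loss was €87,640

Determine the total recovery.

First 18 violations: 18 × €2,590 = €46,620
Remaining violations: (29 − 18) × €4,410 = €48,510
Statutory damages: €46,620 + €48,510 = €95,130
Combined damages: €87,640 + €95,130 = €182,770
Attorney fees: 40% of €182,770 = €73,108
Total recovery: €182,770 + €73,108 = €255,878

€255,878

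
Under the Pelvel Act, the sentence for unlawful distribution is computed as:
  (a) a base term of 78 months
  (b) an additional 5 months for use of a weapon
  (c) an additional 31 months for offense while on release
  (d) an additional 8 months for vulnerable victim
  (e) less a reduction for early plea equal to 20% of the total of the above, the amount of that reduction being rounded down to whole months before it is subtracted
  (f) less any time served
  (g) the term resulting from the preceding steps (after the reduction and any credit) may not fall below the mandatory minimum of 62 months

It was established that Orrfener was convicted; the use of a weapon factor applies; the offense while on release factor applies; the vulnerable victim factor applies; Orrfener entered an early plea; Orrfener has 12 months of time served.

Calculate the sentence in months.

Use of a weapon enhancement: +5 months
Offense while on release enhancement: +31 months
Vulnerable victim enhancement: +8 months
Adjusted term: 78 months + 5 months + 31 months + 8 months = 122 months
Early plea reduction: 20% of 122 months = 24 months (rounded down)
After reduction: 122 − 24 = 98 months
Less time served: 98 months − 12 months = 86 months
Minimum 62 months: 86 months meets the minimum, no increase.

86 months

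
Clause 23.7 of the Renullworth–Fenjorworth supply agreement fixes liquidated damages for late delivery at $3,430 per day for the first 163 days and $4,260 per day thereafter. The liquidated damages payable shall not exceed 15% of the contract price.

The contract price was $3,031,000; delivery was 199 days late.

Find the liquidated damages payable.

$454,650

First 163 days: 163 × $3,430 = $559,090
Remaining days: (199 − 163) × $4,260 = $153,360
Accrued per-day damages: $559,090 + $153,360 = $712,450
Cap: 15% of $3,031,000 = $454,650
Cap at $454,650: $712,450 exceeds the cap → $454,650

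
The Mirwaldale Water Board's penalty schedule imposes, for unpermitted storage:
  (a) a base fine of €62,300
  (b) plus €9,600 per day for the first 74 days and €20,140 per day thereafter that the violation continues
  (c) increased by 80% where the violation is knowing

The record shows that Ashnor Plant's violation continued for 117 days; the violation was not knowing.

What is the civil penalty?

€1,638,720

First 74 days: 74 × €9,600 = €710,400
Remaining days: (117 − 74) × €20,140 = €866,020
Per-day component: €710,400 + €866,020 = €1,576,420
Base plus per-day: €62,300 + €1,576,420 = €1,638,720
The violation was not knowing: no 80% increase.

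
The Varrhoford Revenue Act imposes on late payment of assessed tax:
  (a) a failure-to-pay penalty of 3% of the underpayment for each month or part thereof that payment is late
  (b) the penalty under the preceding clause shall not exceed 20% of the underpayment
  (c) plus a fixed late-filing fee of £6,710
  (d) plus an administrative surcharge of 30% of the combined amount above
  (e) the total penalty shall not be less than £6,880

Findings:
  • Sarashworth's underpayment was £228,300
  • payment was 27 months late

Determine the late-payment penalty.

£68,081

Accrued rate: 3% × 27 = 81%, capped at 20% → 20%
Failure-to-pay penalty: 20% of £228,300 = £45,660
Penalty before surcharge: £45,660 + £6,710 = £52,370
Administrative surcharge: 30% of £52,370 = £15,711
Total penalty: £52,370 + £15,711 = £68,081
Minimum £6,880: £68,081 meets the minimum, no increase.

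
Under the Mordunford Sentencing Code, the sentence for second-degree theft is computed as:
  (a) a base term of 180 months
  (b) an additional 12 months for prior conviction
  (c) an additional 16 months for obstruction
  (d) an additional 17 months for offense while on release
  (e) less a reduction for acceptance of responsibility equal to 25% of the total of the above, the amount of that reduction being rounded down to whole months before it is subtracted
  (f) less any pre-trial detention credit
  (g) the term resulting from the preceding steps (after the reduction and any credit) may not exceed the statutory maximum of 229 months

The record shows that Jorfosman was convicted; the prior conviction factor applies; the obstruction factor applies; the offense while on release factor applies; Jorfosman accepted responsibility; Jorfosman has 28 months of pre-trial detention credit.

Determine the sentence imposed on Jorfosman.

Prior conviction enhancement: +12 months
Obstruction enhancement: +16 months
Offense while on release enhancement: +17 months
Adjusted term: 180 months + 12 months + 16 months + 17 months = 225 months
Acceptance of responsibility reduction: 25% of 225 months = 56 months (rounded down)
After reduction: 225 − 56 = 169 months
Less pre-trial detention credit: 169 months − 28 months = 141 months
Cap at 229 months: 141 months is within the cap, no reduction.

141 months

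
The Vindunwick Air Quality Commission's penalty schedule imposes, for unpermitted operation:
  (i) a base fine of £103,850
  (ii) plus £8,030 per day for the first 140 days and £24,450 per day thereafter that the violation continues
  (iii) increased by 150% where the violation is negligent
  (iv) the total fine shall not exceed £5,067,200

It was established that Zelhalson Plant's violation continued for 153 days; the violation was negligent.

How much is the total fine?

£3,864,750

First 140 days: 140 × £8,030 = £1,124,200
Remaining days: (153 − 140) × £24,450 = £317,850
Per-day component: £1,124,200 + £317,850 = £1,442,050
Base plus per-day: £103,850 + £1,442,050 = £1,545,900
Enhancement: 150% of £1,545,900 = £2,318,850
Enhanced fine: £1,545,900 + £2,318,850 = £3,864,750
Cap at £5,067,200: £3,864,750 is within the cap, no reduction.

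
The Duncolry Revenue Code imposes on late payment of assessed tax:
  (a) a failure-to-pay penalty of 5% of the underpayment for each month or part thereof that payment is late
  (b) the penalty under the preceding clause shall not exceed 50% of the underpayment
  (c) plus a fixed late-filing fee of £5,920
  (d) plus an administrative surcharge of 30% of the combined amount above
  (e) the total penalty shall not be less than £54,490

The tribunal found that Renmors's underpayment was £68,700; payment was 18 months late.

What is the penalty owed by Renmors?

Accrued rate: 5% × 18 = 90%, capped at 50% → 50%
Failure-to-pay penalty: 50% of £68,700 = £34,350
Penalty before surcharge: £34,350 + £5,920 = £40,270
Administrative surcharge: 30% of £40,270 = £12,081
Total penalty: £40,270 + £12,081 = £52,351
Minimum £54,490: £52,351 is below the minimum → £54,490

£54,490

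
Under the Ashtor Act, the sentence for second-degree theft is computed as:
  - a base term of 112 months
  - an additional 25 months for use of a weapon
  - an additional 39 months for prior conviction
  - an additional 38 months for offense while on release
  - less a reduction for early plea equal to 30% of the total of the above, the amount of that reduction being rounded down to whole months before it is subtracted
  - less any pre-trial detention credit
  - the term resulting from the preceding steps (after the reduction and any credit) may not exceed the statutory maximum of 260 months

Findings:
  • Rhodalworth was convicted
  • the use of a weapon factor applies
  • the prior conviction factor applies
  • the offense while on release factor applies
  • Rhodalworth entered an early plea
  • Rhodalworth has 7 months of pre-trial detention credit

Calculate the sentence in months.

Sentence: 143 months

Use of a weapon enhancement: +25 months
Prior conviction enhancement: +39 months
Offense while on release enhancement: +38 months
Adjusted term: 112 months + 25 months + 39 months + 38 months = 214 months
Early plea reduction: 30% of 214 months = 64 months (rounded down)
After reduction: 214 − 64 = 150 months
Less pre-trial detention credit: 150 months − 7 months = 143 months
Cap at 260 months: 143 months is within the cap, no reduction.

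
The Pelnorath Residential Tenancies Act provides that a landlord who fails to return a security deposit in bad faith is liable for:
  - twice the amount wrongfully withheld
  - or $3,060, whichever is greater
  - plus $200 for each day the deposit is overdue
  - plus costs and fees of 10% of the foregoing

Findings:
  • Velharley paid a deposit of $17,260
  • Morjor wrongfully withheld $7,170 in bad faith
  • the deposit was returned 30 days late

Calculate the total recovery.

Doubled: 2 × $7,170 = $14,340
Minimum $3,060: $14,340 meets the minimum, no increase.
Late-return penalty: 30 × $200 = $6,000
Damages plus late penalty: $14,340 + $6,000 = $20,340
Costs and fees: 10% of $20,340 = $2,034
Total recovery: $20,340 + $2,034 = $22,374

$22,374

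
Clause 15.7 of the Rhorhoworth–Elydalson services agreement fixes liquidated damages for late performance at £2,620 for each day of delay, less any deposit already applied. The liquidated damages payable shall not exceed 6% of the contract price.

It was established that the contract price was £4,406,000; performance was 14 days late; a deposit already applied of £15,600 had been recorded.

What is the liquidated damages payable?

Per-day damages: 14 × £2,620 = £36,680
Less deposit already applied: £36,680 − £15,600 = £21,080
Cap: 6% of £4,406,000 = £264,360
Cap at £264,360: £21,080 is within the cap, no reduction.

£21,080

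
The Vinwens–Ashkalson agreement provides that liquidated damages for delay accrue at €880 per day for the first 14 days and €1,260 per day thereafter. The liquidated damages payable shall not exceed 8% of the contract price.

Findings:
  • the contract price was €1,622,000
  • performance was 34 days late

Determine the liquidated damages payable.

First 14 days: 14 × €880 = €12,320
Remaining days: (34 − 14) × €1,260 = €25,200
Accrued per-day damages: €12,320 + €25,200 = €37,520
Cap: 8% of €1,622,000 = €129,760
Cap at €129,760: €37,520 is within the cap, no reduction.

€37,520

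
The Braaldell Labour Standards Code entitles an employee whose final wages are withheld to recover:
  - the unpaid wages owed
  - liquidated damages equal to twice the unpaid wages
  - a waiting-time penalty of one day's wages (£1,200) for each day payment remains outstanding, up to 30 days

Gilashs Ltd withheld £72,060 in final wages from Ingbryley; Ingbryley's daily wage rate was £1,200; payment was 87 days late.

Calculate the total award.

Doubled: 2 × £72,060 = £144,120
Penalty days: min(87, 30) = 30
Waiting-time penalty: 30 × £1,200 = £36,000
Total award: £72,060 + £144,120 + £36,000 = £252,180

£252,180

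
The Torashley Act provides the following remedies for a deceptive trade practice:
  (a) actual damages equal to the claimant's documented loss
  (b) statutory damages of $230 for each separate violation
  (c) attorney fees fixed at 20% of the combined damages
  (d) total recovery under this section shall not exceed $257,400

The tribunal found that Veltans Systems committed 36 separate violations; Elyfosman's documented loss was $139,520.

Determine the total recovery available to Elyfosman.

$177,360

Statutory damages: 36 × $230 = $8,280
Combined damages: $139,520 + $8,280 = $147,800
Attorney fees: 20% of $147,800 = $29,560
Total before cap: $147,800 + $29,560 = $177,360
Cap at $257,400: $177,360 is within the cap, no reduction.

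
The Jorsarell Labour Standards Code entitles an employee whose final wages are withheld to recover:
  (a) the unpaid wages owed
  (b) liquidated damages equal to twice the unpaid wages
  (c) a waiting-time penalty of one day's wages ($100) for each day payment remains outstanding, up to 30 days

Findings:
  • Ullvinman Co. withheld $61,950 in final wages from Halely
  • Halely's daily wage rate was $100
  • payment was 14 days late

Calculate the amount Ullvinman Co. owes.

$187,250

Doubled: 2 × $61,950 = $123,900
Penalty days: min(14, 30) = 14
Waiting-time penalty: 14 × $100 = $1,400
Total award: $61,950 + $123,900 + $1,400 = $187,250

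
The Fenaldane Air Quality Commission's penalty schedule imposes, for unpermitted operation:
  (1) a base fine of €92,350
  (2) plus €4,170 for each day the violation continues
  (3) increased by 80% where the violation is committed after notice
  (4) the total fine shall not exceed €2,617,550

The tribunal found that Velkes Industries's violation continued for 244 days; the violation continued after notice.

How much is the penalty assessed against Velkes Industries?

Per-day component: 244 × €4,170 = €1,017,480
Base plus per-day: €92,350 + €1,017,480 = €1,109,830
Enhancement: 80% of €1,109,830 = €887,864
Enhanced fine: €1,109,830 + €887,864 = €1,997,694
Cap at €2,617,550: €1,997,694 is within the cap, no reduction.

€1,997,694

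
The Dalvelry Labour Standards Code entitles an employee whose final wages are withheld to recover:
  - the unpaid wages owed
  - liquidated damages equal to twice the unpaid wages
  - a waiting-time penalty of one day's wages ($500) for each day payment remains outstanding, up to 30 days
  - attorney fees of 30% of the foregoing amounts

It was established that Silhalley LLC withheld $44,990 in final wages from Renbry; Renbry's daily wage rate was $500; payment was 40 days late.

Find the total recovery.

$194,961

Doubled: 2 × $44,990 = $89,980
Penalty days: min(40, 30) = 30
Waiting-time penalty: 30 × $500 = $15,000
Subtotal: $44,990 + $89,980 + $15,000 = $149,970
Attorney fees: 30% of $149,970 = $44,991
Total award: $149,970 + $44,991 = $194,961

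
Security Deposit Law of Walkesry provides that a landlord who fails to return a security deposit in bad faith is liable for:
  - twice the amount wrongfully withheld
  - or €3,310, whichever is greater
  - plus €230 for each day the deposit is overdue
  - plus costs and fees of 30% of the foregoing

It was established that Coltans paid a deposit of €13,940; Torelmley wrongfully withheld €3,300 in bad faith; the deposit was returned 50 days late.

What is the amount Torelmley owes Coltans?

Doubled: 2 × €3,300 = €6,600
Minimum €3,310: €6,600 meets the minimum, no increase.
Late-return penalty: 50 × €230 = €11,500
Damages plus late penalty: €6,600 + €11,500 = €18,100
Costs and fees: 30% of €18,100 = €5,430
Total recovery: €18,100 + €5,430 = €23,530

€23,530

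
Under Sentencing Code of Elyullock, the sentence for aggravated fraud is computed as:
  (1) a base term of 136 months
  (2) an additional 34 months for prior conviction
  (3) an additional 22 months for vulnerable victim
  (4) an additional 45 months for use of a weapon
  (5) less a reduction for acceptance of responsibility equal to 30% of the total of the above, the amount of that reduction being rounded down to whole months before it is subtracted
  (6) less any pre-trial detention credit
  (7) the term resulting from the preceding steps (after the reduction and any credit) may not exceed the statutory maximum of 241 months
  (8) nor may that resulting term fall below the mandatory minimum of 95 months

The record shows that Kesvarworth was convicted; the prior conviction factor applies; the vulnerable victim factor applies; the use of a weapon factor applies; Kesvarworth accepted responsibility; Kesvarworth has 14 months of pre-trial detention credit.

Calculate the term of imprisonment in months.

Sentence: 152 months

Prior conviction enhancement: +34 months
Vulnerable victim enhancement: +22 months
Use of a weapon enhancement: +45 months
Adjusted term: 136 months + 34 months + 22 months + 45 months = 237 months
Acceptance of responsibility reduction: 30% of 237 months = 71 months (rounded down)
After reduction: 237 − 71 = 166 months
Less pre-trial detention credit: 166 months − 14 months = 152 months
Cap at 241 months: 152 months is within the cap, no reduction.
Minimum 95 months: 152 months meets the minimum, no increase.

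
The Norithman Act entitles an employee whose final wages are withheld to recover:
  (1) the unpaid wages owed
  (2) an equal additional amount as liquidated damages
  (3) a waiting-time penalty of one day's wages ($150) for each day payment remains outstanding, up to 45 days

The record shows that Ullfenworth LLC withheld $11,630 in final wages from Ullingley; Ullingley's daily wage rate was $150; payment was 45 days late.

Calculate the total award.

$30,010

Liquidated damages (equal amount): $11,630
Penalty days: min(45, 45) = 45
Waiting-time penalty: 45 × $150 = $6,750
Total award: $11,630 + $11,630 + $6,750 = $30,010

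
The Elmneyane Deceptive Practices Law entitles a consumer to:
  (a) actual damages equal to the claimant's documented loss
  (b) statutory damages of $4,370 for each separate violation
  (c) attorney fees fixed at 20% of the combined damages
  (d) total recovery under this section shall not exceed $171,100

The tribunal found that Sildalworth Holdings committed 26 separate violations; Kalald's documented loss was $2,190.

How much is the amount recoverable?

Statutory damages: 26 × $4,370 = $113,620
Combined damages: $2,190 + $113,620 = $115,810
Attorney fees: 20% of $115,810 = $23,162
Total before cap: $115,810 + $23,162 = $138,972
Cap at $171,100: $138,972 is within the cap, no reduction.

$138,972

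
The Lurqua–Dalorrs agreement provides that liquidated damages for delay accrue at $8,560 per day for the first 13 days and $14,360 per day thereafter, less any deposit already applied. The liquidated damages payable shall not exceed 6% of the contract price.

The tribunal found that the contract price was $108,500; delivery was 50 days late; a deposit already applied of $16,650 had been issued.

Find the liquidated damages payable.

$6,510

First 13 days: 13 × $8,560 = $111,280
Remaining days: (50 − 13) × $14,360 = $531,320
Accrued per-day damages: $111,280 + $531,320 = $642,600
Less deposit already applied: $642,600 − $16,650 = $625,950
Cap: 6% of $108,500 = $6,510
Cap at $6,510: $625,950 exceeds the cap → $6,510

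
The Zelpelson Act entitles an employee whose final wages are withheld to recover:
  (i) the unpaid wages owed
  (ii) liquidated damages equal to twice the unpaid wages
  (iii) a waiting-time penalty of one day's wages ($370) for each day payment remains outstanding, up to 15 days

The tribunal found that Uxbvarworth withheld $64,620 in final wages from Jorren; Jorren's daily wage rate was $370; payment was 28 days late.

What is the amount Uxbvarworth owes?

Doubled: 2 × $64,620 = $129,240
Penalty days: min(28, 15) = 15
Waiting-time penalty: 15 × $370 = $5,550
Total award: $64,620 + $129,240 + $5,550 = $199,410

$199,410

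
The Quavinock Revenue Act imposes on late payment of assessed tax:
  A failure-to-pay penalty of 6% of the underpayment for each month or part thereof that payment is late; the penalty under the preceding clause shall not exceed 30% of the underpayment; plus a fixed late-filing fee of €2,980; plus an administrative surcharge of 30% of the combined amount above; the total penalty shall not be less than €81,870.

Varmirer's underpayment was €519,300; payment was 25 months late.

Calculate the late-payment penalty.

Accrued rate: 6% × 25 = 150%, capped at 30% → 30%
Failure-to-pay penalty: 30% of €519,300 = €155,790
Penalty before surcharge: €155,790 + €2,980 = €158,770
Administrative surcharge: 30% of €158,770 = €47,631
Total penalty: €158,770 + €47,631 = €206,401
Minimum €81,870: €206,401 meets the minimum, no increase.

€206,401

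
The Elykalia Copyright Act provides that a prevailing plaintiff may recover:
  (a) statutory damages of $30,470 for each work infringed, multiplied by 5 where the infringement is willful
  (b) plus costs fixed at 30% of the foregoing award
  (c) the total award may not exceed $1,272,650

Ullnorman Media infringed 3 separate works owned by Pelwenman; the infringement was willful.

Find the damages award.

$594,165

Statutory damages: 3 × $30,470 = $91,410
Multiplied by 5: 5 × $91,410 = $457,050
Costs: 30% of $457,050 = $137,115
Award plus costs: $457,050 + $137,115 = $594,165
Cap at $1,272,650: $594,165 is within the cap, no reduction.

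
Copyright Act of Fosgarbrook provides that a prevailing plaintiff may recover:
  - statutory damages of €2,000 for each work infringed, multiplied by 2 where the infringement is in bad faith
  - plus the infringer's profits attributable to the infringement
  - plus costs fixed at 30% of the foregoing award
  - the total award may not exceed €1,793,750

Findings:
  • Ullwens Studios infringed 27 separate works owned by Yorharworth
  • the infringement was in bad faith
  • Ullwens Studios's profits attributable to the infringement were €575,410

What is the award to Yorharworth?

Statutory damages: 27 × €2,000 = €54,000
Doubled: 2 × €54,000 = €108,000
Combined award: €108,000 + €575,410 = €683,410
Costs: 30% of €683,410 = €205,023
Award plus costs: €683,410 + €205,023 = €888,433
Cap at €1,793,750: €888,433 is within the cap, no reduction.

€888,433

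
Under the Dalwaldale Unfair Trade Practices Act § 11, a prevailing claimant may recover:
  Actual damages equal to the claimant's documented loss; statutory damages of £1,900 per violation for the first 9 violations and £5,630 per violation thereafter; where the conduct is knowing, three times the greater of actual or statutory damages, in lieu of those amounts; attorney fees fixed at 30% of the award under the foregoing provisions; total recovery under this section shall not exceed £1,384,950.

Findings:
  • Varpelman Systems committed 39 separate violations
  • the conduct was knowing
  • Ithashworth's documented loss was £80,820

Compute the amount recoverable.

£725,400

First 9 violations: 9 × £1,900 = £17,100
Remaining violations: (39 − 9) × £5,630 = £168,900
Statutory damages: £17,100 + £168,900 = £186,000
Greater of actual damages (£80,820) or statutory damages (£186,000): £186,000
Trebled: 3 × £186,000 = £558,000
Attorney fees: 30% of £558,000 = £167,400
Total before cap: £558,000 + £167,400 = £725,400
Cap at £1,384,950: £725,400 is within the cap, no reduction.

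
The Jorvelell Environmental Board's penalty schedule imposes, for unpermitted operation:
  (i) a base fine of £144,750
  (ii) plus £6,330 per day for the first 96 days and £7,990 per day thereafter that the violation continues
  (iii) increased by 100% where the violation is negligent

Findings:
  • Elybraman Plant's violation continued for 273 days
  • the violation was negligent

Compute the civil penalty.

£4,333,320

First 96 days: 96 × £6,330 = £607,680
Remaining days: (273 − 96) × £7,990 = £1,414,230
Per-day component: £607,680 + £1,414,230 = £2,021,910
Base plus per-day: £144,750 + £2,021,910 = £2,166,660
Enhancement: 100% of £2,166,660 = £2,166,660
Enhanced fine: £2,166,660 + £2,166,660 = £4,333,320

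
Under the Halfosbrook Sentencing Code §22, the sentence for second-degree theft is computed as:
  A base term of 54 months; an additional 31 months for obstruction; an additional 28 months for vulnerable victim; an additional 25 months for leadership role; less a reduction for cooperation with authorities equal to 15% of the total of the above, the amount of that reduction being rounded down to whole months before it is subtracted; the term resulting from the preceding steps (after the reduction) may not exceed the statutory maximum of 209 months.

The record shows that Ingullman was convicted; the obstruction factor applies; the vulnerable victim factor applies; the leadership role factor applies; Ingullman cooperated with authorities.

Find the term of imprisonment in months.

Obstruction enhancement: +31 months
Vulnerable victim enhancement: +28 months
Leadership role enhancement: +25 months
Adjusted term: 54 months + 31 months + 28 months + 25 months = 138 months
Cooperation with authorities reduction: 15% of 138 months = 20 months (rounded down)
After reduction: 138 − 20 = 118 months
Cap at 209 months: 118 months is within the cap, no reduction.

118 months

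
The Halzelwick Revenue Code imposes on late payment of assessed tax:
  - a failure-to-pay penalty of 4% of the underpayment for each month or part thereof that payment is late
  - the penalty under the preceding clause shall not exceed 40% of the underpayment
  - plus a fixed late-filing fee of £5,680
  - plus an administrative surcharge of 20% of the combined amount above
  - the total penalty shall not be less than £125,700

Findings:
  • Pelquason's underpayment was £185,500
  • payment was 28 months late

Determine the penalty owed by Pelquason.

£125,700

Accrued rate: 4% × 28 = 112%, capped at 40% → 40%
Failure-to-pay penalty: 40% of £185,500 = £74,200
Penalty before surcharge: £74,200 + £5,680 = £79,880
Administrative surcharge: 20% of £79,880 = £15,976
Total penalty: £79,880 + £15,976 = £95,856
Minimum £125,700: £95,856 is below the minimum → £125,700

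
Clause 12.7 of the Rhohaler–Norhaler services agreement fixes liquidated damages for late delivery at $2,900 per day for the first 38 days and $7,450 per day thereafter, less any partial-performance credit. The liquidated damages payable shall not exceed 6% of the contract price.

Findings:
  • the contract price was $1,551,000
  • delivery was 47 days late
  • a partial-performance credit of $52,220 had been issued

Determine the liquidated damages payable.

$93,060

First 38 days: 38 × $2,900 = $110,200
Remaining days: (47 − 38) × $7,450 = $67,050
Accrued per-day damages: $110,200 + $67,050 = $177,250
Less partial-performance credit: $177,250 − $52,220 = $125,030
Cap: 6% of $1,551,000 = $93,060
Cap at $93,060: $125,030 exceeds the cap → $93,060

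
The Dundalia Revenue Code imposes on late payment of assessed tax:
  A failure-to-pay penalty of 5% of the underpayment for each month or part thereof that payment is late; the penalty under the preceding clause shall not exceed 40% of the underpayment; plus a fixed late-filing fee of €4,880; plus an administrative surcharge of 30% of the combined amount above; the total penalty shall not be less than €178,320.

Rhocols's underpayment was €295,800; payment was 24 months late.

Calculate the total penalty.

Accrued rate: 5% × 24 = 120%, capped at 40% → 40%
Failure-to-pay penalty: 40% of €295,800 = €118,320
Penalty before surcharge: €118,320 + €4,880 = €123,200
Administrative surcharge: 30% of €123,200 = €36,960
Total penalty: €123,200 + €36,960 = €160,160
Minimum €178,320: €160,160 is below the minimum → €178,320

€178,320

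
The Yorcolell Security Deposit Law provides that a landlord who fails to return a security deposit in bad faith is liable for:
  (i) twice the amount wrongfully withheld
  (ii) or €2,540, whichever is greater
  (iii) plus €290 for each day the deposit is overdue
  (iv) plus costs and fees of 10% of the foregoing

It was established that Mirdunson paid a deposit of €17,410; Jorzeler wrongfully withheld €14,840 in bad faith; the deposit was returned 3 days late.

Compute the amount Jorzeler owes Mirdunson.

Recovery: €33,605

Doubled: 2 × €14,840 = €29,680
Minimum €2,540: €29,680 meets the minimum, no increase.
Late-return penalty: 3 × €290 = €870
Damages plus late penalty: €29,680 + €870 = €30,550
Costs and fees: 10% of €30,550 = €3,055
Total recovery: €30,550 + €3,055 = €33,605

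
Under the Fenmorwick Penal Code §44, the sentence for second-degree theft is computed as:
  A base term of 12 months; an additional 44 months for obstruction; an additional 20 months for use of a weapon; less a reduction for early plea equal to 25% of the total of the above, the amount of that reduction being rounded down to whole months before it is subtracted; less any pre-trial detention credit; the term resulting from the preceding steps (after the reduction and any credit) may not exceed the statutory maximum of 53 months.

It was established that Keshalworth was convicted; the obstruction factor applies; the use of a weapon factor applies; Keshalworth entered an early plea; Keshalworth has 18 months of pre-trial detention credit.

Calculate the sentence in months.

39 months

Obstruction enhancement: +44 months
Use of a weapon enhancement: +20 months
Adjusted term: 12 months + 44 months + 20 months = 76 months
Early plea reduction: 25% of 76 months = 19 months (rounded down)
After reduction: 76 − 19 = 57 months
Less pre-trial detention credit: 57 months − 18 months = 39 months
Cap at 53 months: 39 months is within the cap, no reduction.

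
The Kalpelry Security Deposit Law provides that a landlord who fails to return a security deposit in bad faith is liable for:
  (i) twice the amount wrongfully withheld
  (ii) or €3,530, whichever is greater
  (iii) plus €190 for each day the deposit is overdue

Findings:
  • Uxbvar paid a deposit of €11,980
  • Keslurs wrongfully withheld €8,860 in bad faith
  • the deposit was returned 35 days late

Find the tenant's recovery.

€24,370

Doubled: 2 × €8,860 = €17,720
Minimum €3,530: €17,720 meets the minimum, no increase.
Late-return penalty: 35 × €190 = €6,650
Damages plus late penalty: €17,720 + €6,650 = €24,370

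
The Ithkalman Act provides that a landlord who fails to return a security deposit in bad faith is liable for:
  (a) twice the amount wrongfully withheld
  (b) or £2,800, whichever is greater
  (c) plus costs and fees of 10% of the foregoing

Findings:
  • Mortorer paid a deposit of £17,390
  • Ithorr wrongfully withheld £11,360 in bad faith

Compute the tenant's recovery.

Doubled: 2 × £11,360 = £22,720
Minimum £2,800: £22,720 meets the minimum, no increase.
Costs and fees: 10% of £22,720 = £2,272
Total recovery: £22,720 + £2,272 = £24,992

£24,992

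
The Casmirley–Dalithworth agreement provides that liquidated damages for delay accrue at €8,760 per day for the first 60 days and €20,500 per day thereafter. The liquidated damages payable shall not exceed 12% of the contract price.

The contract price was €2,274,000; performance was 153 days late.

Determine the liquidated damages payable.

First 60 days: 60 × €8,760 = €525,600
Remaining days: (153 − 60) × €20,500 = €1,906,500
Accrued per-day damages: €525,600 + €1,906,500 = €2,432,100
Cap: 12% of €2,274,000 = €272,880
Cap at €272,880: €2,432,100 exceeds the cap → €272,880

Liquidated damages: €272,880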